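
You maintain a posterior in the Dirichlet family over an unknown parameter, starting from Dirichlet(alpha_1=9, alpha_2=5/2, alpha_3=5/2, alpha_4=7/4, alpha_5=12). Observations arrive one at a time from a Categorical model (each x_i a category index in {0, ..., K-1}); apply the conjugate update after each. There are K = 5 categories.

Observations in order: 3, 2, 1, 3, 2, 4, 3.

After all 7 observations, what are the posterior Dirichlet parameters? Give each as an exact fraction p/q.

obs 1: x=3 → posterior Dirichlet(9, 5/2, 5/2, 11/4, 12)
obs 2: x=2 → posterior Dirichlet(9, 5/2, 7/2, 11/4, 12)
obs 3: x=1 → posterior Dirichlet(9, 7/2, 7/2, 11/4, 12)
obs 4: x=3 → posterior Dirichlet(9, 7/2, 7/2, 15/4, 12)
obs 5: x=2 → posterior Dirichlet(9, 7/2, 9/2, 15/4, 12)
obs 6: x=4 → posterior Dirichlet(9, 7/2, 9/2, 15/4, 13)
obs 7: x=3 → posterior Dirichlet(9, 7/2, 9/2, 19/4, 13)

alpha_1=9, alpha_2=7/2, alpha_3=9/2, alpha_4=19/4, alpha_5=13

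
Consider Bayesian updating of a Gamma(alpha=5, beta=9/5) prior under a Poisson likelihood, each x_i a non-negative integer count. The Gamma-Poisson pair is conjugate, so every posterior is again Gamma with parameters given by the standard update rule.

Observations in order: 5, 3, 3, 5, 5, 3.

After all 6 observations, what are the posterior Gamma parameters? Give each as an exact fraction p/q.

obs 1: x=5 → posterior Gamma(10, 14/5)
obs 2: x=3 → posterior Gamma(13, 19/5)
obs 3: x=3 → posterior Gamma(16, 24/5)
obs 4: x=5 → posterior Gamma(21, 29/5)
obs 5: x=5 → posterior Gamma(26, 34/5)
obs 6: x=3 → posterior Gamma(29, 39/5)

alpha=29, beta=39/5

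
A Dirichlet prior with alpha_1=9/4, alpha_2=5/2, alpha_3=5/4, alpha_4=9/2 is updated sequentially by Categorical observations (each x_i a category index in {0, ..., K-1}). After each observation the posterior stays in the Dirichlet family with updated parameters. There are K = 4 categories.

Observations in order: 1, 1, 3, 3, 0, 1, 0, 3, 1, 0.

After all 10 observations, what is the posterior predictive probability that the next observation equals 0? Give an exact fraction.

obs 1: x=1 → posterior Dirichlet(9/4, 7/2, 5/4, 9/2)
obs 2: x=1 → posterior Dirichlet(9/4, 9/2, 5/4, 9/2)
obs 3: x=3 → posterior Dirichlet(9/4, 9/2, 5/4, 11/2)
obs 4: x=3 → posterior Dirichlet(9/4, 9/2, 5/4, 13/2)
obs 5: x=0 → posterior Dirichlet(13/4, 9/2, 5/4, 13/2)
obs 6: x=1 → posterior Dirichlet(13/4, 11/2, 5/4, 13/2)
obs 7: x=0 → posterior Dirichlet(17/4, 11/2, 5/4, 13/2)
obs 8: x=3 → posterior Dirichlet(17/4, 11/2, 5/4, 15/2)
obs 9: x=1 → posterior Dirichlet(17/4, 13/2, 5/4, 15/2)
obs 10: x=0 → posterior Dirichlet(21/4, 13/2, 5/4, 15/2)

21/82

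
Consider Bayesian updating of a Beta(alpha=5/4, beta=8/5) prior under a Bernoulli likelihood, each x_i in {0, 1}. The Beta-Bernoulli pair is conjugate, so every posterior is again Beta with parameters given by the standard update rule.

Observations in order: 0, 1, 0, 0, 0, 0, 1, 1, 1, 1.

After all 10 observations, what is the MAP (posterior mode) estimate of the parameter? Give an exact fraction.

15/31

obs 1: x=0 → posterior Beta(5/4, 13/5)
obs 2: x=1 → posterior Beta(9/4, 13/5)
obs 3: x=0 → posterior Beta(9/4, 18/5)
obs 4: x=0 → posterior Beta(9/4, 23/5)
obs 5: x=0 → posterior Beta(9/4, 28/5)
obs 6: x=0 → posterior Beta(9/4, 33/5)
obs 7: x=1 → posterior Beta(13/4, 33/5)
obs 8: x=1 → posterior Beta(17/4, 33/5)
obs 9: x=1 → posterior Beta(21/4, 33/5)
obs 10: x=1 → posterior Beta(25/4, 33/5)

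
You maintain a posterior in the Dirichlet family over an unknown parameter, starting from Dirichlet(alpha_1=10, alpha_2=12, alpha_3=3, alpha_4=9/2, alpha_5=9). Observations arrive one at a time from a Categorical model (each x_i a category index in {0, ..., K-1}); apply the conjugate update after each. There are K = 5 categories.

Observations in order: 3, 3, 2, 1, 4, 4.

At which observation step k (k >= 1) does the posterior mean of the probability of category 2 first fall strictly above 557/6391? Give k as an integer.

obs 1: x=3 → posterior Dirichlet(10, 12, 3, 11/2, 9)
obs 2: x=3 → posterior Dirichlet(10, 12, 3, 13/2, 9)
obs 3: x=2 → posterior Dirichlet(10, 12, 4, 13/2, 9)
obs 4: x=1 → posterior Dirichlet(10, 13, 4, 13/2, 9)
obs 5: x=4 → posterior Dirichlet(10, 13, 4, 13/2, 10)
obs 6: x=4 → posterior Dirichlet(10, 13, 4, 13/2, 11)

k = 3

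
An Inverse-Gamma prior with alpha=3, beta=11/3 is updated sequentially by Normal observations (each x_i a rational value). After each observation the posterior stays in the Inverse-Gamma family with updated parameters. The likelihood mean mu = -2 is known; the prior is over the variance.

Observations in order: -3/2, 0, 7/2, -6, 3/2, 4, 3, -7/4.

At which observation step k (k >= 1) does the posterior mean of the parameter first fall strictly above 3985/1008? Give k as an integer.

obs 1: x=-3/2 → posterior Inverse-Gamma(7/2, 91/24)
obs 2: x=0 → posterior Inverse-Gamma(4, 139/24)
obs 3: x=7/2 → posterior Inverse-Gamma(9/2, 251/12)
obs 4: x=-6 → posterior Inverse-Gamma(5, 347/12)
obs 5: x=3/2 → posterior Inverse-Gamma(11/2, 841/24)
obs 6: x=4 → posterior Inverse-Gamma(6, 1273/24)
obs 7: x=3 → posterior Inverse-Gamma(13/2, 1573/24)
obs 8: x=-7/4 → posterior Inverse-Gamma(7, 6295/96)

k = 3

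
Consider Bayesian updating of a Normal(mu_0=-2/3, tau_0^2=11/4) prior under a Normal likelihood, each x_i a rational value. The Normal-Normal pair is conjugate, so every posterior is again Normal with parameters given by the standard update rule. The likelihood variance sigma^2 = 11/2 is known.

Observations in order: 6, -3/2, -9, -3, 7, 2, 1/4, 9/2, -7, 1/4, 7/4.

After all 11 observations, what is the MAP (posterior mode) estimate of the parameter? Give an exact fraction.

-1/156

obs 1: x=6 → posterior Normal(14/9, 11/6)
obs 2: x=-3/2 → posterior Normal(19/24, 11/8)
obs 3: x=-9 → posterior Normal(-7/6, 11/10)
obs 4: x=-3 → posterior Normal(-53/36, 11/12)
obs 5: x=7 → posterior Normal(-11/42, 11/14)
obs 6: x=2 → posterior Normal(1/48, 11/16)
obs 7: x=1/4 → posterior Normal(5/108, 11/18)
obs 8: x=9/2 → posterior Normal(59/120, 11/20)
obs 9: x=-7 → posterior Normal(-25/132, 1/2)
obs 10: x=1/4 → posterior Normal(-11/72, 11/24)
obs 11: x=7/4 → posterior Normal(-1/156, 11/26)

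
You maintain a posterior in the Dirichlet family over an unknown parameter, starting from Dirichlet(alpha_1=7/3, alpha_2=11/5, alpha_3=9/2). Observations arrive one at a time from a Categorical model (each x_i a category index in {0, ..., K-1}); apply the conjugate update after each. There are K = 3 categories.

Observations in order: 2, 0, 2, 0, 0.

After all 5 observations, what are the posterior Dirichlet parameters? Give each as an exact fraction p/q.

obs 1: x=2 → posterior Dirichlet(7/3, 11/5, 11/2)
obs 2: x=0 → posterior Dirichlet(10/3, 11/5, 11/2)
obs 3: x=2 → posterior Dirichlet(10/3, 11/5, 13/2)
obs 4: x=0 → posterior Dirichlet(13/3, 11/5, 13/2)
obs 5: x=0 → posterior Dirichlet(16/3, 11/5, 13/2)

alpha_1=16/3, alpha_2=11/5, alpha_3=13/2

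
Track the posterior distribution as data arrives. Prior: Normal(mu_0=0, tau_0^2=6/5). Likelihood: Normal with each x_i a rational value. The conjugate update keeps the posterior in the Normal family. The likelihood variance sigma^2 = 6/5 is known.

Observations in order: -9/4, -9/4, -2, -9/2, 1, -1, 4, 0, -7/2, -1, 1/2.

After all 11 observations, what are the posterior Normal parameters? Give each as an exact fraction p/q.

obs 1: x=-9/4 → posterior Normal(-9/8, 3/5)
obs 2: x=-9/4 → posterior Normal(-3/2, 2/5)
obs 3: x=-2 → posterior Normal(-13/8, 3/10)
obs 4: x=-9/2 → posterior Normal(-11/5, 6/25)
obs 5: x=1 → posterior Normal(-5/3, 1/5)
obs 6: x=-1 → posterior Normal(-11/7, 6/35)
obs 7: x=4 → posterior Normal(-7/8, 3/20)
obs 8: x=0 → posterior Normal(-7/9, 2/15)
obs 9: x=-7/2 → posterior Normal(-21/20, 3/25)
obs 10: x=-1 → posterior Normal(-23/22, 6/55)
obs 11: x=1/2 → posterior Normal(-11/12, 1/10)

mu_0=-11/12, tau_0^2=1/10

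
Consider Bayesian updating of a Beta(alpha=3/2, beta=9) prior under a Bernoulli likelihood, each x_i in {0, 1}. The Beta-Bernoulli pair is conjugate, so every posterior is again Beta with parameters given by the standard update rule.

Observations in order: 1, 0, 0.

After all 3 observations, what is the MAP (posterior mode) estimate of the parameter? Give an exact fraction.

obs 1: x=1 → posterior Beta(5/2, 9)
obs 2: x=0 → posterior Beta(5/2, 10)
obs 3: x=0 → posterior Beta(5/2, 11)

3/23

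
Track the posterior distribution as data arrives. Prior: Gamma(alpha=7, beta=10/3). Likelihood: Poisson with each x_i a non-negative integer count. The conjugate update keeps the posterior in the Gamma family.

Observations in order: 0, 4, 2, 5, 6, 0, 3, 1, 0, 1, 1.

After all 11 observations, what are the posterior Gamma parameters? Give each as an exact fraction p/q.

alpha=30, beta=43/3

obs 1: x=0 → posterior Gamma(7, 13/3)
obs 2: x=4 → posterior Gamma(11, 16/3)
obs 3: x=2 → posterior Gamma(13, 19/3)
obs 4: x=5 → posterior Gamma(18, 22/3)
obs 5: x=6 → posterior Gamma(24, 25/3)
obs 6: x=0 → posterior Gamma(24, 28/3)
obs 7: x=3 → posterior Gamma(27, 31/3)
obs 8: x=1 → posterior Gamma(28, 34/3)
obs 9: x=0 → posterior Gamma(28, 37/3)
obs 10: x=1 → posterior Gamma(29, 40/3)
obs 11: x=1 → posterior Gamma(30, 43/3)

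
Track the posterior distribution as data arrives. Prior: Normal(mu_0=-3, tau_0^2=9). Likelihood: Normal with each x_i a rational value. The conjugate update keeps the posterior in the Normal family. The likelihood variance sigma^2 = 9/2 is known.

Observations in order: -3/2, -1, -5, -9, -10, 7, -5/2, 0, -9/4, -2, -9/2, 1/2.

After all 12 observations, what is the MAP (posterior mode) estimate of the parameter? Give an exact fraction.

obs 1: x=-3/2 → posterior Normal(-2, 3)
obs 2: x=-1 → posterior Normal(-8/5, 9/5)
obs 3: x=-5 → posterior Normal(-18/7, 9/7)
obs 4: x=-9 → posterior Normal(-4, 1)
obs 5: x=-10 → posterior Normal(-56/11, 9/11)
obs 6: x=7 → posterior Normal(-42/13, 9/13)
obs 7: x=-5/2 → posterior Normal(-47/15, 3/5)
obs 8: x=0 → posterior Normal(-47/17, 9/17)
obs 9: x=-9/4 → posterior Normal(-103/38, 9/19)
obs 10: x=-2 → posterior Normal(-37/14, 3/7)
obs 11: x=-9/2 → posterior Normal(-129/46, 9/23)
obs 12: x=1/2 → posterior Normal(-127/50, 9/25)

-127/50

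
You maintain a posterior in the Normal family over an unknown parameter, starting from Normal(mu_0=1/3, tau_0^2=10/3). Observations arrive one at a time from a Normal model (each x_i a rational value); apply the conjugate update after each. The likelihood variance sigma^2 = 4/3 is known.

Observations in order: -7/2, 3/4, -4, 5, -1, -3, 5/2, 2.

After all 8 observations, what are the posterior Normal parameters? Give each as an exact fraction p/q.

mu_0=-67/504, tau_0^2=10/63

obs 1: x=-7/2 → posterior Normal(-101/42, 20/21)
obs 2: x=3/4 → posterior Normal(-157/144, 5/9)
obs 3: x=-4 → posterior Normal(-397/204, 20/51)
obs 4: x=5 → posterior Normal(-97/264, 10/33)
obs 5: x=-1 → posterior Normal(-157/324, 20/81)
obs 6: x=-3 → posterior Normal(-337/384, 5/24)
obs 7: x=5/2 → posterior Normal(-187/444, 20/111)
obs 8: x=2 → posterior Normal(-67/504, 10/63)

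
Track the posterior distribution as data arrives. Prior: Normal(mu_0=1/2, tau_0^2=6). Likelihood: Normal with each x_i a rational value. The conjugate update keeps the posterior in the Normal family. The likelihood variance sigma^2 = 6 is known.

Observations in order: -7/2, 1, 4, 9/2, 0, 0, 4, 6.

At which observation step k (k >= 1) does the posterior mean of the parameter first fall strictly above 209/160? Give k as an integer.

obs 1: x=-7/2 → posterior Normal(-3/2, 3)
obs 2: x=1 → posterior Normal(-2/3, 2)
obs 3: x=4 → posterior Normal(1/2, 3/2)
obs 4: x=9/2 → posterior Normal(13/10, 6/5)
obs 5: x=0 → posterior Normal(13/12, 1)
obs 6: x=0 → posterior Normal(13/14, 6/7)
obs 7: x=4 → posterior Normal(21/16, 3/4)
obs 8: x=6 → posterior Normal(11/6, 2/3)

k = 7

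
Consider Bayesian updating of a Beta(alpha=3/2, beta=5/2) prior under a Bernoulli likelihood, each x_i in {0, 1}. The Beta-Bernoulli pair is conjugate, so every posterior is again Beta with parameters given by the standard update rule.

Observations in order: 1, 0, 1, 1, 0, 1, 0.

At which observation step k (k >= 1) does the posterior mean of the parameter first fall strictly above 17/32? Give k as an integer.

k = 4

obs 1: x=1 → posterior Beta(5/2, 5/2)
obs 2: x=0 → posterior Beta(5/2, 7/2)
obs 3: x=1 → posterior Beta(7/2, 7/2)
obs 4: x=1 → posterior Beta(9/2, 7/2)
obs 5: x=0 → posterior Beta(9/2, 9/2)
obs 6: x=1 → posterior Beta(11/2, 9/2)
obs 7: x=0 → posterior Beta(11/2, 11/2)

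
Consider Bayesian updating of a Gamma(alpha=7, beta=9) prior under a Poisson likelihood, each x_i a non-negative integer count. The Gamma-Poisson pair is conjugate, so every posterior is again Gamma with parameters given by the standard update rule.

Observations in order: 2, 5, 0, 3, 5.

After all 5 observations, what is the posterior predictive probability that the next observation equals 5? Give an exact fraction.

obs 1: x=2 → posterior Gamma(9, 10)
obs 2: x=5 → posterior Gamma(14, 11)
obs 3: x=0 → posterior Gamma(14, 12)
obs 4: x=3 → posterior Gamma(17, 13)
obs 5: x=5 → posterior Gamma(22, 14)

215744955401509182468863819776/11363025732319056987762451171875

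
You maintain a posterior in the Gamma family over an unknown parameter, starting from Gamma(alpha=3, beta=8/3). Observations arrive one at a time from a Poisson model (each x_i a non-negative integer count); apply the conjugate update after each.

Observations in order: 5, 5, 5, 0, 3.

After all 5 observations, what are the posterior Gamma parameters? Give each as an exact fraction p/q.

obs 1: x=5 → posterior Gamma(8, 11/3)
obs 2: x=5 → posterior Gamma(13, 14/3)
obs 3: x=5 → posterior Gamma(18, 17/3)
obs 4: x=0 → posterior Gamma(18, 20/3)
obs 5: x=3 → posterior Gamma(21, 23/3)

alpha=21, beta=23/3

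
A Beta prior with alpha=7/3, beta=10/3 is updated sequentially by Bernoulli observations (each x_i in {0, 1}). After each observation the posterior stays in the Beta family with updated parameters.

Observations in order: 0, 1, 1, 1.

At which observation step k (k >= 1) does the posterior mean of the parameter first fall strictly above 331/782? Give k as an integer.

k = 2

obs 1: x=0 → posterior Beta(7/3, 13/3)
obs 2: x=1 → posterior Beta(10/3, 13/3)
obs 3: x=1 → posterior Beta(13/3, 13/3)
obs 4: x=1 → posterior Beta(16/3, 13/3)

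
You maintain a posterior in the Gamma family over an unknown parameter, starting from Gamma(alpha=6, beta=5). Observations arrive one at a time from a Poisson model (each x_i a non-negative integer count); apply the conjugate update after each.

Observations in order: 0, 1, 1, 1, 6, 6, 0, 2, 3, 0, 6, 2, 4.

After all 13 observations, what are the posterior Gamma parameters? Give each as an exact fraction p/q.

obs 1: x=0 → posterior Gamma(6, 6)
obs 2: x=1 → posterior Gamma(7, 7)
obs 3: x=1 → posterior Gamma(8, 8)
obs 4: x=1 → posterior Gamma(9, 9)
obs 5: x=6 → posterior Gamma(15, 10)
obs 6: x=6 → posterior Gamma(21, 11)
obs 7: x=0 → posterior Gamma(21, 12)
obs 8: x=2 → posterior Gamma(23, 13)
obs 9: x=3 → posterior Gamma(26, 14)
obs 10: x=0 → posterior Gamma(26, 15)
obs 11: x=6 → posterior Gamma(32, 16)
obs 12: x=2 → posterior Gamma(34, 17)
obs 13: x=4 → posterior Gamma(38, 18)

alpha=38, beta=18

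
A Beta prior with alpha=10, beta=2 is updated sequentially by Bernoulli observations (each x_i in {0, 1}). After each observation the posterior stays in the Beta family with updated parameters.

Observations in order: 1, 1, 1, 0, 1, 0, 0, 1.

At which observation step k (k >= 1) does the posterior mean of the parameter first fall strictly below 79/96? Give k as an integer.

k = 4

obs 1: x=1 → posterior Beta(11, 2)
obs 2: x=1 → posterior Beta(12, 2)
obs 3: x=1 → posterior Beta(13, 2)
obs 4: x=0 → posterior Beta(13, 3)
obs 5: x=1 → posterior Beta(14, 3)
obs 6: x=0 → posterior Beta(14, 4)
obs 7: x=0 → posterior Beta(14, 5)
obs 8: x=1 → posterior Beta(15, 5)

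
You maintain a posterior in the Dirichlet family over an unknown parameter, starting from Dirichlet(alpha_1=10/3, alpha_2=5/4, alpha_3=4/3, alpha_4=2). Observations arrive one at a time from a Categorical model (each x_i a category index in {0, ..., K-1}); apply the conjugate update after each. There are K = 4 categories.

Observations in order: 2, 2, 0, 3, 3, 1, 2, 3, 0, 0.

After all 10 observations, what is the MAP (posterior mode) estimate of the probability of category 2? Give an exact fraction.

40/167

obs 1: x=2 → posterior Dirichlet(10/3, 5/4, 7/3, 2)
obs 2: x=2 → posterior Dirichlet(10/3, 5/4, 10/3, 2)
obs 3: x=0 → posterior Dirichlet(13/3, 5/4, 10/3, 2)
obs 4: x=3 → posterior Dirichlet(13/3, 5/4, 10/3, 3)
obs 5: x=3 → posterior Dirichlet(13/3, 5/4, 10/3, 4)
obs 6: x=1 → posterior Dirichlet(13/3, 9/4, 10/3, 4)
obs 7: x=2 → posterior Dirichlet(13/3, 9/4, 13/3, 4)
obs 8: x=3 → posterior Dirichlet(13/3, 9/4, 13/3, 5)
obs 9: x=0 → posterior Dirichlet(16/3, 9/4, 13/3, 5)
obs 10: x=0 → posterior Dirichlet(19/3, 9/4, 13/3, 5)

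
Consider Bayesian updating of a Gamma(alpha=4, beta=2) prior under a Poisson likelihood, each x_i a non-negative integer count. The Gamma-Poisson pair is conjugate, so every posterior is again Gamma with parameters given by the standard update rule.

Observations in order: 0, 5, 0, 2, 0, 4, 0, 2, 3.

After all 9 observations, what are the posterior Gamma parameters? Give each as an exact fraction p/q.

obs 1: x=0 → posterior Gamma(4, 3)
obs 2: x=5 → posterior Gamma(9, 4)
obs 3: x=0 → posterior Gamma(9, 5)
obs 4: x=2 → posterior Gamma(11, 6)
obs 5: x=0 → posterior Gamma(11, 7)
obs 6: x=4 → posterior Gamma(15, 8)
obs 7: x=0 → posterior Gamma(15, 9)
obs 8: x=2 → posterior Gamma(17, 10)
obs 9: x=3 → posterior Gamma(20, 11)

alpha=20, beta=11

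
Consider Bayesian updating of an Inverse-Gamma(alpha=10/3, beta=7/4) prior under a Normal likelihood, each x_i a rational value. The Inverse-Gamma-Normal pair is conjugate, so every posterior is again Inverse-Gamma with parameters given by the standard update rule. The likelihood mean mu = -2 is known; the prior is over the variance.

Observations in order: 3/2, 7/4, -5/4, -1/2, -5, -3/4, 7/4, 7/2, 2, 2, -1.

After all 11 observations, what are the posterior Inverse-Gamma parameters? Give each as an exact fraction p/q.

obs 1: x=3/2 → posterior Inverse-Gamma(23/6, 63/8)
obs 2: x=7/4 → posterior Inverse-Gamma(13/3, 477/32)
obs 3: x=-5/4 → posterior Inverse-Gamma(29/6, 243/16)
obs 4: x=-1/2 → posterior Inverse-Gamma(16/3, 261/16)
obs 5: x=-5 → posterior Inverse-Gamma(35/6, 333/16)
obs 6: x=-3/4 → posterior Inverse-Gamma(19/3, 691/32)
obs 7: x=7/4 → posterior Inverse-Gamma(41/6, 229/8)
obs 8: x=7/2 → posterior Inverse-Gamma(22/3, 175/4)
obs 9: x=2 → posterior Inverse-Gamma(47/6, 207/4)
obs 10: x=2 → posterior Inverse-Gamma(25/3, 239/4)
obs 11: x=-1 → posterior Inverse-Gamma(53/6, 241/4)

alpha=53/6, beta=241/4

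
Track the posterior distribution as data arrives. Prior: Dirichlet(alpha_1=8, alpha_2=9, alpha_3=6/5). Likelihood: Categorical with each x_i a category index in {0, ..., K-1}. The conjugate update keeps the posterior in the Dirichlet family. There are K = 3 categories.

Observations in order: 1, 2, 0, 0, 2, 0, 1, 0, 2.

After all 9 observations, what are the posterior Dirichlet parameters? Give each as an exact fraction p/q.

alpha_1=12, alpha_2=11, alpha_3=21/5

obs 1: x=1 → posterior Dirichlet(8, 10, 6/5)
obs 2: x=2 → posterior Dirichlet(8, 10, 11/5)
obs 3: x=0 → posterior Dirichlet(9, 10, 11/5)
obs 4: x=0 → posterior Dirichlet(10, 10, 11/5)
obs 5: x=2 → posterior Dirichlet(10, 10, 16/5)
obs 6: x=0 → posterior Dirichlet(11, 10, 16/5)
obs 7: x=1 → posterior Dirichlet(11, 11, 16/5)
obs 8: x=0 → posterior Dirichlet(12, 11, 16/5)
obs 9: x=2 → posterior Dirichlet(12, 11, 21/5)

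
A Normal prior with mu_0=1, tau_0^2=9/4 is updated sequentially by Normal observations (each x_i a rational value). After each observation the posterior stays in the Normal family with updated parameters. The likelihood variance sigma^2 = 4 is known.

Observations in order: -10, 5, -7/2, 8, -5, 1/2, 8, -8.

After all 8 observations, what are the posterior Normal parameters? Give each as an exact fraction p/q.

mu_0=-29/88, tau_0^2=9/22

obs 1: x=-10 → posterior Normal(-74/25, 36/25)
obs 2: x=5 → posterior Normal(-29/34, 18/17)
obs 3: x=-7/2 → posterior Normal(-121/86, 36/43)
obs 4: x=8 → posterior Normal(23/104, 9/13)
obs 5: x=-5 → posterior Normal(-67/122, 36/61)
obs 6: x=1/2 → posterior Normal(-29/70, 18/35)
obs 7: x=8 → posterior Normal(43/79, 36/79)
obs 8: x=-8 → posterior Normal(-29/88, 9/22)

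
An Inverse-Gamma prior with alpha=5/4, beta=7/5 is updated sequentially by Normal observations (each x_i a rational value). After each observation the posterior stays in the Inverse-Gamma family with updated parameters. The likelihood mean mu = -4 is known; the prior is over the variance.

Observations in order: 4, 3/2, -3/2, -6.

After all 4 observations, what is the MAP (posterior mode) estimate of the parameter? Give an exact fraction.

1073/85

obs 1: x=4 → posterior Inverse-Gamma(7/4, 167/5)
obs 2: x=3/2 → posterior Inverse-Gamma(9/4, 1941/40)
obs 3: x=-3/2 → posterior Inverse-Gamma(11/4, 1033/20)
obs 4: x=-6 → posterior Inverse-Gamma(13/4, 1073/20)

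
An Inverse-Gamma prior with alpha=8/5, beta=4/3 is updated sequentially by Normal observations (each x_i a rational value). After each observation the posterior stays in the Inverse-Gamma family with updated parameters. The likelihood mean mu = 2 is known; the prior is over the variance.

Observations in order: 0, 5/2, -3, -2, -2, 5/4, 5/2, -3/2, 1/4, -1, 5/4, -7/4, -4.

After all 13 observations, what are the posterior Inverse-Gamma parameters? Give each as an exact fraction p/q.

alpha=81/10, beta=419/6

obs 1: x=0 → posterior Inverse-Gamma(21/10, 10/3)
obs 2: x=5/2 → posterior Inverse-Gamma(13/5, 83/24)
obs 3: x=-3 → posterior Inverse-Gamma(31/10, 383/24)
obs 4: x=-2 → posterior Inverse-Gamma(18/5, 575/24)
obs 5: x=-2 → posterior Inverse-Gamma(41/10, 767/24)
obs 6: x=5/4 → posterior Inverse-Gamma(23/5, 3095/96)
obs 7: x=5/2 → posterior Inverse-Gamma(51/10, 3107/96)
obs 8: x=-3/2 → posterior Inverse-Gamma(28/5, 3695/96)
obs 9: x=1/4 → posterior Inverse-Gamma(61/10, 1921/48)
obs 10: x=-1 → posterior Inverse-Gamma(33/5, 2137/48)
obs 11: x=5/4 → posterior Inverse-Gamma(71/10, 4301/96)
obs 12: x=-7/4 → posterior Inverse-Gamma(38/5, 311/6)
obs 13: x=-4 → posterior Inverse-Gamma(81/10, 419/6)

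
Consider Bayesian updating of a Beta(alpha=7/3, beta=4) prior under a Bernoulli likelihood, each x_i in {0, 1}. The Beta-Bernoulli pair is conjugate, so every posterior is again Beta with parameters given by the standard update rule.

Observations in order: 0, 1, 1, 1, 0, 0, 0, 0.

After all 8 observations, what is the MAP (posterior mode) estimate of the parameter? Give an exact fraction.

13/37

obs 1: x=0 → posterior Beta(7/3, 5)
obs 2: x=1 → posterior Beta(10/3, 5)
obs 3: x=1 → posterior Beta(13/3, 5)
obs 4: x=1 → posterior Beta(16/3, 5)
obs 5: x=0 → posterior Beta(16/3, 6)
obs 6: x=0 → posterior Beta(16/3, 7)
obs 7: x=0 → posterior Beta(16/3, 8)
obs 8: x=0 → posterior Beta(16/3, 9)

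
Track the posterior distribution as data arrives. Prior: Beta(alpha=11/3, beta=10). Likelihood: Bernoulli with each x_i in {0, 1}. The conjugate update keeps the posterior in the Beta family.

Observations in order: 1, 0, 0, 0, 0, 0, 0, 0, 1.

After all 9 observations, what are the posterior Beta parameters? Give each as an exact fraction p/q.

alpha=17/3, beta=17

obs 1: x=1 → posterior Beta(14/3, 10)
obs 2: x=0 → posterior Beta(14/3, 11)
obs 3: x=0 → posterior Beta(14/3, 12)
obs 4: x=0 → posterior Beta(14/3, 13)
obs 5: x=0 → posterior Beta(14/3, 14)
obs 6: x=0 → posterior Beta(14/3, 15)
obs 7: x=0 → posterior Beta(14/3, 16)
obs 8: x=0 → posterior Beta(14/3, 17)
obs 9: x=1 → posterior Beta(17/3, 17)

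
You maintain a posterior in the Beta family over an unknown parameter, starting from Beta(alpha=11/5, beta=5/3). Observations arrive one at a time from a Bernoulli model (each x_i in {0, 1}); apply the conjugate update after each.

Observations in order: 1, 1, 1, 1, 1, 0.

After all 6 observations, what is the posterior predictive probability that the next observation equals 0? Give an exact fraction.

obs 1: x=1 → posterior Beta(16/5, 5/3)
obs 2: x=1 → posterior Beta(21/5, 5/3)
obs 3: x=1 → posterior Beta(26/5, 5/3)
obs 4: x=1 → posterior Beta(31/5, 5/3)
obs 5: x=1 → posterior Beta(36/5, 5/3)
obs 6: x=0 → posterior Beta(36/5, 8/3)

10/37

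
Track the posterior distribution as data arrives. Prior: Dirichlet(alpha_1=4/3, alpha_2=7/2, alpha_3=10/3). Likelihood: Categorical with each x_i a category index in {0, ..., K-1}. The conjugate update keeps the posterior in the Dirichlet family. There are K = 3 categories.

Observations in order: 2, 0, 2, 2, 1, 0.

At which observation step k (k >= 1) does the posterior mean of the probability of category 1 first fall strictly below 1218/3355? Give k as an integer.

obs 1: x=2 → posterior Dirichlet(4/3, 7/2, 13/3)
obs 2: x=0 → posterior Dirichlet(7/3, 7/2, 13/3)
obs 3: x=2 → posterior Dirichlet(7/3, 7/2, 16/3)
obs 4: x=2 → posterior Dirichlet(7/3, 7/2, 19/3)
obs 5: x=1 → posterior Dirichlet(7/3, 9/2, 19/3)
obs 6: x=0 → posterior Dirichlet(10/3, 9/2, 19/3)

k = 2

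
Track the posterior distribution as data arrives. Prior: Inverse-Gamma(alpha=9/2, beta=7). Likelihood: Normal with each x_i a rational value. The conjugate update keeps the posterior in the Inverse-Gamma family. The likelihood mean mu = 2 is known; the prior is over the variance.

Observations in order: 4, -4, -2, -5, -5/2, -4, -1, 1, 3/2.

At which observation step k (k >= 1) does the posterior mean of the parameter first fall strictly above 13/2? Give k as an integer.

k = 3

obs 1: x=4 → posterior Inverse-Gamma(5, 9)
obs 2: x=-4 → posterior Inverse-Gamma(11/2, 27)
obs 3: x=-2 → posterior Inverse-Gamma(6, 35)
obs 4: x=-5 → posterior Inverse-Gamma(13/2, 119/2)
obs 5: x=-5/2 → posterior Inverse-Gamma(7, 557/8)
obs 6: x=-4 → posterior Inverse-Gamma(15/2, 701/8)
obs 7: x=-1 → posterior Inverse-Gamma(8, 737/8)
obs 8: x=1 → posterior Inverse-Gamma(17/2, 741/8)
obs 9: x=3/2 → posterior Inverse-Gamma(9, 371/4)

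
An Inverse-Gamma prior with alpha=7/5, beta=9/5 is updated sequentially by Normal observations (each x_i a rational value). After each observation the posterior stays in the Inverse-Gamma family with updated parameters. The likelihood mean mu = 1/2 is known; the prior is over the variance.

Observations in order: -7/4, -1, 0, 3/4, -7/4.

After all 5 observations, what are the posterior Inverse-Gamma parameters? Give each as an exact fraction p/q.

obs 1: x=-7/4 → posterior Inverse-Gamma(19/10, 693/160)
obs 2: x=-1 → posterior Inverse-Gamma(12/5, 873/160)
obs 3: x=0 → posterior Inverse-Gamma(29/10, 893/160)
obs 4: x=3/4 → posterior Inverse-Gamma(17/5, 449/80)
obs 5: x=-7/4 → posterior Inverse-Gamma(39/10, 1303/160)

alpha=39/10, beta=1303/160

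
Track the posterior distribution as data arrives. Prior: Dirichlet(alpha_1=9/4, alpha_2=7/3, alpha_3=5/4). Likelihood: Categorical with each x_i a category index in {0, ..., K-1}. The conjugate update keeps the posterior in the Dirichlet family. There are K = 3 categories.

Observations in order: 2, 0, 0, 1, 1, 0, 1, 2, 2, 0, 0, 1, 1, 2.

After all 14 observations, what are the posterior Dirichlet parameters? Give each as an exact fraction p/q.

alpha_1=29/4, alpha_2=22/3, alpha_3=21/4

obs 1: x=2 → posterior Dirichlet(9/4, 7/3, 9/4)
obs 2: x=0 → posterior Dirichlet(13/4, 7/3, 9/4)
obs 3: x=0 → posterior Dirichlet(17/4, 7/3, 9/4)
obs 4: x=1 → posterior Dirichlet(17/4, 10/3, 9/4)
obs 5: x=1 → posterior Dirichlet(17/4, 13/3, 9/4)
obs 6: x=0 → posterior Dirichlet(21/4, 13/3, 9/4)
obs 7: x=1 → posterior Dirichlet(21/4, 16/3, 9/4)
obs 8: x=2 → posterior Dirichlet(21/4, 16/3, 13/4)
obs 9: x=2 → posterior Dirichlet(21/4, 16/3, 17/4)
obs 10: x=0 → posterior Dirichlet(25/4, 16/3, 17/4)
obs 11: x=0 → posterior Dirichlet(29/4, 16/3, 17/4)
obs 12: x=1 → posterior Dirichlet(29/4, 19/3, 17/4)
obs 13: x=1 → posterior Dirichlet(29/4, 22/3, 17/4)
obs 14: x=2 → posterior Dirichlet(29/4, 22/3, 21/4)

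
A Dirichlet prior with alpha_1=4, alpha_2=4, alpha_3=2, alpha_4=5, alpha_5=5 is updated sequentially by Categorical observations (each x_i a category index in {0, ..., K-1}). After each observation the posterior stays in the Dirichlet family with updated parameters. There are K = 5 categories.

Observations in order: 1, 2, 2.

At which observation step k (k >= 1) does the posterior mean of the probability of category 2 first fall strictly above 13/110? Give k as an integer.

k = 2

obs 1: x=1 → posterior Dirichlet(4, 5, 2, 5, 5)
obs 2: x=2 → posterior Dirichlet(4, 5, 3, 5, 5)
obs 3: x=2 → posterior Dirichlet(4, 5, 4, 5, 5)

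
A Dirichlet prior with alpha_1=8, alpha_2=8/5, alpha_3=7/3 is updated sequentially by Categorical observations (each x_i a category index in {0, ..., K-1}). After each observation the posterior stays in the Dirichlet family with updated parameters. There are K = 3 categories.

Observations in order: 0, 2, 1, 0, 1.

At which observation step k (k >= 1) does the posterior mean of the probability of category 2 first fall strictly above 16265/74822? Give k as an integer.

obs 1: x=0 → posterior Dirichlet(9, 8/5, 7/3)
obs 2: x=2 → posterior Dirichlet(9, 8/5, 10/3)
obs 3: x=1 → posterior Dirichlet(9, 13/5, 10/3)
obs 4: x=0 → posterior Dirichlet(10, 13/5, 10/3)
obs 5: x=1 → posterior Dirichlet(10, 18/5, 10/3)

k = 2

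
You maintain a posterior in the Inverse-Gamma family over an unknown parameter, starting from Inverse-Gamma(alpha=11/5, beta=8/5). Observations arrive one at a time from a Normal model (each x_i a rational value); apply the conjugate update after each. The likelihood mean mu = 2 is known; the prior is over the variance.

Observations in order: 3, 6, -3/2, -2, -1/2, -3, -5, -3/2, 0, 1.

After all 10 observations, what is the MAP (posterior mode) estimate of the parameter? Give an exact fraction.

2919/328

obs 1: x=3 → posterior Inverse-Gamma(27/10, 21/10)
obs 2: x=6 → posterior Inverse-Gamma(16/5, 101/10)
obs 3: x=-3/2 → posterior Inverse-Gamma(37/10, 649/40)
obs 4: x=-2 → posterior Inverse-Gamma(21/5, 969/40)
obs 5: x=-1/2 → posterior Inverse-Gamma(47/10, 547/20)
obs 6: x=-3 → posterior Inverse-Gamma(26/5, 797/20)
obs 7: x=-5 → posterior Inverse-Gamma(57/10, 1287/20)
obs 8: x=-3/2 → posterior Inverse-Gamma(31/5, 2819/40)
obs 9: x=0 → posterior Inverse-Gamma(67/10, 2899/40)
obs 10: x=1 → posterior Inverse-Gamma(36/5, 2919/40)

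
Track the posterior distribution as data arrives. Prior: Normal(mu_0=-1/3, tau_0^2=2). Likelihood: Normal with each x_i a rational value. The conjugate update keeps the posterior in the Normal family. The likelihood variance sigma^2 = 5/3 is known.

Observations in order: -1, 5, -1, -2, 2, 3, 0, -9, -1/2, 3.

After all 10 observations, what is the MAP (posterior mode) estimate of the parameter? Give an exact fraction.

-14/195

obs 1: x=-1 → posterior Normal(-23/33, 10/11)
obs 2: x=5 → posterior Normal(67/51, 10/17)
obs 3: x=-1 → posterior Normal(49/69, 10/23)
obs 4: x=-2 → posterior Normal(13/87, 10/29)
obs 5: x=2 → posterior Normal(7/15, 2/7)
obs 6: x=3 → posterior Normal(103/123, 10/41)
obs 7: x=0 → posterior Normal(103/141, 10/47)
obs 8: x=-9 → posterior Normal(-59/159, 10/53)
obs 9: x=-1/2 → posterior Normal(-68/177, 10/59)
obs 10: x=3 → posterior Normal(-14/195, 2/13)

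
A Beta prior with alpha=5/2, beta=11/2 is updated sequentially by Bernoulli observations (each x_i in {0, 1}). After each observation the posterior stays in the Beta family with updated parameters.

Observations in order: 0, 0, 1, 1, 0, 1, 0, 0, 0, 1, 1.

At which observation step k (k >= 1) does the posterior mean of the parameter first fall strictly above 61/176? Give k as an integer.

obs 1: x=0 → posterior Beta(5/2, 13/2)
obs 2: x=0 → posterior Beta(5/2, 15/2)
obs 3: x=1 → posterior Beta(7/2, 15/2)
obs 4: x=1 → posterior Beta(9/2, 15/2)
obs 5: x=0 → posterior Beta(9/2, 17/2)
obs 6: x=1 → posterior Beta(11/2, 17/2)
obs 7: x=0 → posterior Beta(11/2, 19/2)
obs 8: x=0 → posterior Beta(11/2, 21/2)
obs 9: x=0 → posterior Beta(11/2, 23/2)
obs 10: x=1 → posterior Beta(13/2, 23/2)
obs 11: x=1 → posterior Beta(15/2, 23/2)

k = 4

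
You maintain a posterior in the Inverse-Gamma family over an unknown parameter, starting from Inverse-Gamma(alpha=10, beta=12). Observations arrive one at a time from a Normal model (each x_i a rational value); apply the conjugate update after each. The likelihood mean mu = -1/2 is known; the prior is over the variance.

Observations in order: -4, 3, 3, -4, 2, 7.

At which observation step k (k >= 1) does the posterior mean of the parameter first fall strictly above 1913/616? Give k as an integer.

obs 1: x=-4 → posterior Inverse-Gamma(21/2, 145/8)
obs 2: x=3 → posterior Inverse-Gamma(11, 97/4)
obs 3: x=3 → posterior Inverse-Gamma(23/2, 243/8)
obs 4: x=-4 → posterior Inverse-Gamma(12, 73/2)
obs 5: x=2 → posterior Inverse-Gamma(25/2, 317/8)
obs 6: x=7 → posterior Inverse-Gamma(13, 271/4)

k = 4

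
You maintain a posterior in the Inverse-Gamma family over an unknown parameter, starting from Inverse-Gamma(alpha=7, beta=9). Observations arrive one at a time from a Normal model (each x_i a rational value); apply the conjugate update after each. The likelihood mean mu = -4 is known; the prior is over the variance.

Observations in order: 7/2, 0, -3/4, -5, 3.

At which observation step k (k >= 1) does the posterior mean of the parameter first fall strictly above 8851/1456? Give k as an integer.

k = 2

obs 1: x=7/2 → posterior Inverse-Gamma(15/2, 297/8)
obs 2: x=0 → posterior Inverse-Gamma(8, 361/8)
obs 3: x=-3/4 → posterior Inverse-Gamma(17/2, 1613/32)
obs 4: x=-5 → posterior Inverse-Gamma(9, 1629/32)
obs 5: x=3 → posterior Inverse-Gamma(19/2, 2413/32)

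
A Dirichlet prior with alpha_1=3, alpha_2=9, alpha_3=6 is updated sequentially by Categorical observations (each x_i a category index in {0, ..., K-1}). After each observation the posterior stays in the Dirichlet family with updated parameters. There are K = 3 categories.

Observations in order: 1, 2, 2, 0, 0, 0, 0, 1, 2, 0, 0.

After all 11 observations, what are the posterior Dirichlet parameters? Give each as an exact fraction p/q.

obs 1: x=1 → posterior Dirichlet(3, 10, 6)
obs 2: x=2 → posterior Dirichlet(3, 10, 7)
obs 3: x=2 → posterior Dirichlet(3, 10, 8)
obs 4: x=0 → posterior Dirichlet(4, 10, 8)
obs 5: x=0 → posterior Dirichlet(5, 10, 8)
obs 6: x=0 → posterior Dirichlet(6, 10, 8)
obs 7: x=0 → posterior Dirichlet(7, 10, 8)
obs 8: x=1 → posterior Dirichlet(7, 11, 8)
obs 9: x=2 → posterior Dirichlet(7, 11, 9)
obs 10: x=0 → posterior Dirichlet(8, 11, 9)
obs 11: x=0 → posterior Dirichlet(9, 11, 9)

alpha_1=9, alpha_2=11, alpha_3=9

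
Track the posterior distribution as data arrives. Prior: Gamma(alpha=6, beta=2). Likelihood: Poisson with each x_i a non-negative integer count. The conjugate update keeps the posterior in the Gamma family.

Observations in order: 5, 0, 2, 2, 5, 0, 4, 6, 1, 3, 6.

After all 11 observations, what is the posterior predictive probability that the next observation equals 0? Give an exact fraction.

361188648084531445929920877641340156544317601/7000376965910699630056503868178506524997451776

obs 1: x=5 → posterior Gamma(11, 3)
obs 2: x=0 → posterior Gamma(11, 4)
obs 3: x=2 → posterior Gamma(13, 5)
obs 4: x=2 → posterior Gamma(15, 6)
obs 5: x=5 → posterior Gamma(20, 7)
obs 6: x=0 → posterior Gamma(20, 8)
obs 7: x=4 → posterior Gamma(24, 9)
obs 8: x=6 → posterior Gamma(30, 10)
obs 9: x=1 → posterior Gamma(31, 11)
obs 10: x=3 → posterior Gamma(34, 12)
obs 11: x=6 → posterior Gamma(40, 13)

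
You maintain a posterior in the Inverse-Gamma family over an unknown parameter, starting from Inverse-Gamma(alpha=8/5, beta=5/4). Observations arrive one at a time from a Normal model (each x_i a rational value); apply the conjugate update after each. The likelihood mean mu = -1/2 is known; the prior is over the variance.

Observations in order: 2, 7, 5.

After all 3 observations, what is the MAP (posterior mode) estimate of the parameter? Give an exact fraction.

1905/164

obs 1: x=2 → posterior Inverse-Gamma(21/10, 35/8)
obs 2: x=7 → posterior Inverse-Gamma(13/5, 65/2)
obs 3: x=5 → posterior Inverse-Gamma(31/10, 381/8)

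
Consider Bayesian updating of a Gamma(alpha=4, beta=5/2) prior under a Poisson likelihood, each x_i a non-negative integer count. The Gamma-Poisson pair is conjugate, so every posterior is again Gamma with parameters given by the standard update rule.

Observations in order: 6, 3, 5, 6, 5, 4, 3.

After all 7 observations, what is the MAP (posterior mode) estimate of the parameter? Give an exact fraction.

obs 1: x=6 → posterior Gamma(10, 7/2)
obs 2: x=3 → posterior Gamma(13, 9/2)
obs 3: x=5 → posterior Gamma(18, 11/2)
obs 4: x=6 → posterior Gamma(24, 13/2)
obs 5: x=5 → posterior Gamma(29, 15/2)
obs 6: x=4 → posterior Gamma(33, 17/2)
obs 7: x=3 → posterior Gamma(36, 19/2)

70/19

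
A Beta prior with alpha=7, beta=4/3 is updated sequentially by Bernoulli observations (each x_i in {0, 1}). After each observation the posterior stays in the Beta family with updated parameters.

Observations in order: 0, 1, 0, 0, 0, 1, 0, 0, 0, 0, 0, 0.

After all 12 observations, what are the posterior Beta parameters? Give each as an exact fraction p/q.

obs 1: x=0 → posterior Beta(7, 7/3)
obs 2: x=1 → posterior Beta(8, 7/3)
obs 3: x=0 → posterior Beta(8, 10/3)
obs 4: x=0 → posterior Beta(8, 13/3)
obs 5: x=0 → posterior Beta(8, 16/3)
obs 6: x=1 → posterior Beta(9, 16/3)
obs 7: x=0 → posterior Beta(9, 19/3)
obs 8: x=0 → posterior Beta(9, 22/3)
obs 9: x=0 → posterior Beta(9, 25/3)
obs 10: x=0 → posterior Beta(9, 28/3)
obs 11: x=0 → posterior Beta(9, 31/3)
obs 12: x=0 → posterior Beta(9, 34/3)

alpha=9, beta=34/3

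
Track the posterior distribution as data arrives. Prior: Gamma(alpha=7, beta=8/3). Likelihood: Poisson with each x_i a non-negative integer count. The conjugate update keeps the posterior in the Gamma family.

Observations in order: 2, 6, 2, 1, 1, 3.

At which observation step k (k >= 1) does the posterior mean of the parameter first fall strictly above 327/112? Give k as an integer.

k = 2

obs 1: x=2 → posterior Gamma(9, 11/3)
obs 2: x=6 → posterior Gamma(15, 14/3)
obs 3: x=2 → posterior Gamma(17, 17/3)
obs 4: x=1 → posterior Gamma(18, 20/3)
obs 5: x=1 → posterior Gamma(19, 23/3)
obs 6: x=3 → posterior Gamma(22, 26/3)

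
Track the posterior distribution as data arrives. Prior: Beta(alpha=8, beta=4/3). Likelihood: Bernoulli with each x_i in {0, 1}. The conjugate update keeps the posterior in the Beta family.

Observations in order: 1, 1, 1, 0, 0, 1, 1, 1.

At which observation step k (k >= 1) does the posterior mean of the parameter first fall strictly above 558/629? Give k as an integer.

obs 1: x=1 → posterior Beta(9, 4/3)
obs 2: x=1 → posterior Beta(10, 4/3)
obs 3: x=1 → posterior Beta(11, 4/3)
obs 4: x=0 → posterior Beta(11, 7/3)
obs 5: x=0 → posterior Beta(11, 10/3)
obs 6: x=1 → posterior Beta(12, 10/3)
obs 7: x=1 → posterior Beta(13, 10/3)
obs 8: x=1 → posterior Beta(14, 10/3)

k = 3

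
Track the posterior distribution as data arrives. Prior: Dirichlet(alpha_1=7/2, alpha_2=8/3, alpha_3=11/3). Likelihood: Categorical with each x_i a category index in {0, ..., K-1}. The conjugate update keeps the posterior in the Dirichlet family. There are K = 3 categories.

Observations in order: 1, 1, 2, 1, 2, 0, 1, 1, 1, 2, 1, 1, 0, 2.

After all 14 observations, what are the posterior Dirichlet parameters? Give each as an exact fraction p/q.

alpha_1=11/2, alpha_2=32/3, alpha_3=23/3

obs 1: x=1 → posterior Dirichlet(7/2, 11/3, 11/3)
obs 2: x=1 → posterior Dirichlet(7/2, 14/3, 11/3)
obs 3: x=2 → posterior Dirichlet(7/2, 14/3, 14/3)
obs 4: x=1 → posterior Dirichlet(7/2, 17/3, 14/3)
obs 5: x=2 → posterior Dirichlet(7/2, 17/3, 17/3)
obs 6: x=0 → posterior Dirichlet(9/2, 17/3, 17/3)
obs 7: x=1 → posterior Dirichlet(9/2, 20/3, 17/3)
obs 8: x=1 → posterior Dirichlet(9/2, 23/3, 17/3)
obs 9: x=1 → posterior Dirichlet(9/2, 26/3, 17/3)
obs 10: x=2 → posterior Dirichlet(9/2, 26/3, 20/3)
obs 11: x=1 → posterior Dirichlet(9/2, 29/3, 20/3)
obs 12: x=1 → posterior Dirichlet(9/2, 32/3, 20/3)
obs 13: x=0 → posterior Dirichlet(11/2, 32/3, 20/3)
obs 14: x=2 → posterior Dirichlet(11/2, 32/3, 23/3)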